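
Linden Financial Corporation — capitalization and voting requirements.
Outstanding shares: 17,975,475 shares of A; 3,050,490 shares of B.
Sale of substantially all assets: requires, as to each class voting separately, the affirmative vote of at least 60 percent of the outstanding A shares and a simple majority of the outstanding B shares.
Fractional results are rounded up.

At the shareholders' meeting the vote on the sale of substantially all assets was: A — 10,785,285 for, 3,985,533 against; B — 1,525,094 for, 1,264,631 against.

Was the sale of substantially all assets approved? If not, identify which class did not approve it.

Not approved — the B shares did not give the required vote.

A: 3/5 of 17975475 = 10785285; 10,785,285 required, 10,785,285 in favor — approved.
B: a majority of 3050490 is 1525246; 1,525,246 required, 1,525,094 in favor — not approved.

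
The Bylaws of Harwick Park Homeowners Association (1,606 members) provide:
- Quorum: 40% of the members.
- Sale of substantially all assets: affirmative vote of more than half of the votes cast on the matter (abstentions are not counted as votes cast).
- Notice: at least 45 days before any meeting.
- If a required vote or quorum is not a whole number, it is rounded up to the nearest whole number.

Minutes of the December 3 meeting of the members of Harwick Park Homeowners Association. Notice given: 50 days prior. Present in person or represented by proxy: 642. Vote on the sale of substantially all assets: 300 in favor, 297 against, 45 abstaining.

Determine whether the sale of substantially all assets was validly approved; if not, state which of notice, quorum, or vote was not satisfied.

Notice: 50 days given; 45 required. Satisfied.
Quorum: 40% of 1,606 = 642.40, rounded up to 643; 642 present. Not satisfied.
Vote: requires a majority of the votes cast (642 − 45 abstaining = 597); a majority of 597 is 299, so 299 needed; 300 in favor. Satisfied.

Invalid — quorum requirement not satisfied.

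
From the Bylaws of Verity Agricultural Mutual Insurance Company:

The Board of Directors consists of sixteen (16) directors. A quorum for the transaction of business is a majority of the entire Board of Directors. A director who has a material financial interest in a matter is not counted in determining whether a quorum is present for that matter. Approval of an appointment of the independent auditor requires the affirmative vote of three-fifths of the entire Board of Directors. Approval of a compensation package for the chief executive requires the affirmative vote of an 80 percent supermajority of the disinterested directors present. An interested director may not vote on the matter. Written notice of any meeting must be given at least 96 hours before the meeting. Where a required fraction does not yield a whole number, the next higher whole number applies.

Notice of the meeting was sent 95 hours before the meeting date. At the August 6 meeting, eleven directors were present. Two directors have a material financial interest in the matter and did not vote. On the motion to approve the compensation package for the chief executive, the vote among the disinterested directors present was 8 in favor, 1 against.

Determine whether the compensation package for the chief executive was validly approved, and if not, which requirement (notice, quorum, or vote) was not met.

Notice: 95 hours given; 96 required (95 < 96). Not satisfied.
Quorum: 11 present, but the 2 interested directors do not count, leaving 9. Quorum is 9. Satisfied.
Vote: the compensation package for the chief executive requires four-fifths of the disinterested directors present (11 − 2 = 9). 4/5 of 9 = 7.20, rounded up to 8, so 8 affirmative votes are needed; 8 voted in favor. Satisfied.

Invalid — notice requirement not satisfied.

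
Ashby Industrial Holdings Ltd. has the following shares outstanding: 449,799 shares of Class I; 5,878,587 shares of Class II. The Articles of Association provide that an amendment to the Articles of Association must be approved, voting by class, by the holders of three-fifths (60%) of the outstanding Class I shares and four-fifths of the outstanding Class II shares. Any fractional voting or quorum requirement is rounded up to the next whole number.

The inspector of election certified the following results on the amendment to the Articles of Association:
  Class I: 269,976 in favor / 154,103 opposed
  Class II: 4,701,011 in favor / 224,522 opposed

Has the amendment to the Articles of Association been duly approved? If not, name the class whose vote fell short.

Class I: 3/5 of 449799 = 269879.40, rounded up to 269880; 269,880 required, 269,976 in favor — approved.
Class II: 4/5 of 5878587 = 4702869.60, rounded up to 4702870; 4,702,870 required, 4,701,011 in favor — not approved.

Not approved — the Class II shares did not give the required vote.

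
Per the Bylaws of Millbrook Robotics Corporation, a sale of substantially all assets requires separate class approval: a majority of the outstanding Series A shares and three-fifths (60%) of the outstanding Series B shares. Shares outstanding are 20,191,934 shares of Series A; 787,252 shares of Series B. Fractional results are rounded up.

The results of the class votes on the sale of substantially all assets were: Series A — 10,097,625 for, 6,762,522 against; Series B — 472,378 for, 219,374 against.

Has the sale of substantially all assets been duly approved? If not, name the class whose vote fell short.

Approved — every class gave the required vote.

Series A: a majority of 20191934 is 10095968; 10,095,968 required, 10,097,625 in favor — approved.
Series B: 3/5 of 787252 = 472351.20, rounded up to 472352; 472,352 required, 472,378 in favor — approved.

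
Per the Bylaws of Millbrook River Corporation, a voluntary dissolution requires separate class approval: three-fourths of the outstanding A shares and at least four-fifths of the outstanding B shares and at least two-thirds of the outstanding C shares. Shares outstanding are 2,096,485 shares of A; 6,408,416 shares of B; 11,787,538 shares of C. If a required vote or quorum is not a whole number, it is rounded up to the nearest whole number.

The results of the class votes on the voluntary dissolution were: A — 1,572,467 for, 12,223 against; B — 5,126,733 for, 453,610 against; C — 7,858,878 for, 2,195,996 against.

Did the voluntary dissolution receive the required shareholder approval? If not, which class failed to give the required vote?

A: 3/4 of 2096485 = 1572363.75, rounded up to 1572364; 1,572,364 required, 1,572,467 in favor — approved.
B: 4/5 of 6408416 = 5126732.80, rounded up to 5126733; 5,126,733 required, 5,126,733 in favor — approved.
C: 2/3 of 11787538 = 7858358.67, rounded up to 7858359; 7,858,359 required, 7,858,878 in favor — approved.

Approved — every class gave the required vote.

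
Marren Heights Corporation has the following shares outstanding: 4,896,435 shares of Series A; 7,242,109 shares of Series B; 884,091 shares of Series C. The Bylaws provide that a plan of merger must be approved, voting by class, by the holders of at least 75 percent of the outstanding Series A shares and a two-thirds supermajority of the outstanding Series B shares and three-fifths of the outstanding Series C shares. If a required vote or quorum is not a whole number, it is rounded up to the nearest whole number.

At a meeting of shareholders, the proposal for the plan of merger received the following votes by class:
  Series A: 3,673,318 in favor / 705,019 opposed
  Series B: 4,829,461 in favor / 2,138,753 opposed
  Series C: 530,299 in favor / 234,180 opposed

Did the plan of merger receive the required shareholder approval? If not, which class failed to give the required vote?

Series A: 3/4 of 4896435 = 3672326.25, rounded up to 3672327; 3,672,327 required, 3,673,318 in favor — approved.
Series B: 2/3 of 7242109 = 4828072.67, rounded up to 4828073; 4,828,073 required, 4,829,461 in favor — approved.
Series C: 3/5 of 884091 = 530454.60, rounded up to 530455; 530,455 required, 530,299 in favor — not approved.

Not approved — the Series C shares did not give the required vote.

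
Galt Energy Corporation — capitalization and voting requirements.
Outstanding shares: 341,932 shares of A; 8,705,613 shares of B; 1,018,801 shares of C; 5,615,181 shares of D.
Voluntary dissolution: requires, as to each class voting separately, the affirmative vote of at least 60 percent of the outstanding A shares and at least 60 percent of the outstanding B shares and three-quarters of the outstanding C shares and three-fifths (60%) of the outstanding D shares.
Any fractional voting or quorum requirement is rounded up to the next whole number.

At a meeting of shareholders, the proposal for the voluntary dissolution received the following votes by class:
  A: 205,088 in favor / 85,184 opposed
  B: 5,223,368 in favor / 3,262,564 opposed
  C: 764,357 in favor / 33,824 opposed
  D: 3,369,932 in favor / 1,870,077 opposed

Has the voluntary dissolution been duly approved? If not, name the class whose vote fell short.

A: 3/5 of 341932 = 205159.20, rounded up to 205160; 205,160 required, 205,088 in favor — not approved.
B: 3/5 of 8705613 = 5223367.80, rounded up to 5223368; 5,223,368 required, 5,223,368 in favor — approved.
C: 3/4 of 1018801 = 764100.75, rounded up to 764101; 764,101 required, 764,357 in favor — approved.
D: 3/5 of 5615181 = 3369108.60, rounded up to 3369109; 3,369,109 required, 3,369,932 in favor — approved.

Not approved — the A shares did not give the required vote.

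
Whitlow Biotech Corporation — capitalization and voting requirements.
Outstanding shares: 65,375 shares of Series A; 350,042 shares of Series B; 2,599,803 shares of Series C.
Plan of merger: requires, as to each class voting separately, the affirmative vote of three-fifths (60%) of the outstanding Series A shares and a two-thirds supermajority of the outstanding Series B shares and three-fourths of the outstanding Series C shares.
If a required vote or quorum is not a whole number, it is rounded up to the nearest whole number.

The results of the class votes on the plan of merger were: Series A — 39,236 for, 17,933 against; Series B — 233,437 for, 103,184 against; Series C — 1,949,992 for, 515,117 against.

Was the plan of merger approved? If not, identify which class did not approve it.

Series A: 3/5 of 65375 = 39225; 39,225 required, 39,236 in favor — approved.
Series B: 2/3 of 350042 = 233361.33, rounded up to 233362; 233,362 required, 233,437 in favor — approved.
Series C: 3/4 of 2599803 = 1949852.25, rounded up to 1949853; 1,949,853 required, 1,949,992 in favor — approved.

Approved — every class gave the required vote.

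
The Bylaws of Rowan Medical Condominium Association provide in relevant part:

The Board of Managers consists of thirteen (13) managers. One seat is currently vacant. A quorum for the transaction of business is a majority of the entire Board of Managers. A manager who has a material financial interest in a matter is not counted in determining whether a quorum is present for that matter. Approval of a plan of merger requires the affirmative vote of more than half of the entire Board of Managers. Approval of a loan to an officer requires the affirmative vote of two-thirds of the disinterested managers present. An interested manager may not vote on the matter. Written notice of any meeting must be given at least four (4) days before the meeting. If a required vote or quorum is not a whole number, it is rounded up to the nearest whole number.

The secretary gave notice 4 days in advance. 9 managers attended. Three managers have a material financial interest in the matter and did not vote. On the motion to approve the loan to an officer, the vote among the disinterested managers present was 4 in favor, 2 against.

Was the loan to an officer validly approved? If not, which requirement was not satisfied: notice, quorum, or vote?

Invalid — quorum requirement not satisfied.

Notice: 4 days given; 4 required (4 ≥ 4). Satisfied.
Quorum: 9 present, but the 3 interested managers do not count, leaving 6. Quorum is 7. Not satisfied.
Vote: the loan to an officer requires two-thirds of the disinterested managers present (9 − 3 = 6). 2/3 of 6 = 4, so 4 affirmative votes are needed; 4 voted in favor. Satisfied. (Moot — without a quorum no business can be validly transacted.)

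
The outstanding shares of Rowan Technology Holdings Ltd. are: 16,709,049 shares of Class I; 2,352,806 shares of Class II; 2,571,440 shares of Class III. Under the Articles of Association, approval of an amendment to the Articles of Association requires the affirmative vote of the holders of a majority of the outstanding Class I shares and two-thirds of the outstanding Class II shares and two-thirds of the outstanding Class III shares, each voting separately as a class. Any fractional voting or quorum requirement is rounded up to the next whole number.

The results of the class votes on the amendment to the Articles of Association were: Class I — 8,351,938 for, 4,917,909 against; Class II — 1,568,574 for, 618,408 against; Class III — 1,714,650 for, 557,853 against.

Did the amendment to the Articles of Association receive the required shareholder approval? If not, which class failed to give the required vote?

Class I: a majority of 16709049 is 8354525; 8,354,525 required, 8,351,938 in favor — not approved.
Class II: 2/3 of 2352806 = 1568537.33, rounded up to 1568538; 1,568,538 required, 1,568,574 in favor — approved.
Class III: 2/3 of 2571440 = 1714293.33, rounded up to 1714294; 1,714,294 required, 1,714,650 in favor — approved.

Not approved — the Class I shares did not give the required vote.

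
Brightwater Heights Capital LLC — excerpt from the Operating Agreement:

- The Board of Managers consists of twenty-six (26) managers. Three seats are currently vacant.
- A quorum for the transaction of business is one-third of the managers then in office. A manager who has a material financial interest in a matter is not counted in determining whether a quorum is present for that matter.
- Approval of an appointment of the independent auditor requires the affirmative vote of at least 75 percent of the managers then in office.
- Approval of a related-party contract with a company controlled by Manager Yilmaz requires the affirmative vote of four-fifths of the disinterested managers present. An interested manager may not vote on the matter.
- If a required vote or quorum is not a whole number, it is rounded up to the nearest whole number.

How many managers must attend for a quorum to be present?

1/3 of 23 = 7.67, rounded up to 8.

8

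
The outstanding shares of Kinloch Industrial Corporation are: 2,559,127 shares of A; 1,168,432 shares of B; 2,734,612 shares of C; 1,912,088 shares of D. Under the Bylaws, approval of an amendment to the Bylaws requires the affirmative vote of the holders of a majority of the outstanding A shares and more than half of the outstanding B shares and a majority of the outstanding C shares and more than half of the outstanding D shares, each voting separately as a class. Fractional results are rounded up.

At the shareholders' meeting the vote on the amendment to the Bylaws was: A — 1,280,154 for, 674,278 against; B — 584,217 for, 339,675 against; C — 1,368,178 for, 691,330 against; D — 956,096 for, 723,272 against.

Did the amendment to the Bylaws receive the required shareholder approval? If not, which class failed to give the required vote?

Approved — every class gave the required vote.

A: a majority of 2559127 is 1279564; 1,279,564 required, 1,280,154 in favor — approved.
B: a majority of 1168432 is 584217; 584,217 required, 584,217 in favor — approved.
C: a majority of 2734612 is 1367307; 1,367,307 required, 1,368,178 in favor — approved.
D: a majority of 1912088 is 956045; 956,045 required, 956,096 in favor — approved.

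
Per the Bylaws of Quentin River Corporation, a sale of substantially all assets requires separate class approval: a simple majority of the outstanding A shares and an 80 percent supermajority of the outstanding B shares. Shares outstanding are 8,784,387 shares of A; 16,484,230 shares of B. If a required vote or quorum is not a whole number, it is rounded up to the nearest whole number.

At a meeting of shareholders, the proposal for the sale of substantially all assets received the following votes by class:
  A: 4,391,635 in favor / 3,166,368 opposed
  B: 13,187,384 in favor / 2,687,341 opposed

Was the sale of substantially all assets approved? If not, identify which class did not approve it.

A: a majority of 8784387 is 4392194; 4,392,194 required, 4,391,635 in favor — not approved.
B: 4/5 of 16484230 = 13187384; 13,187,384 required, 13,187,384 in favor — approved.

Not approved — the A shares did not give the required vote.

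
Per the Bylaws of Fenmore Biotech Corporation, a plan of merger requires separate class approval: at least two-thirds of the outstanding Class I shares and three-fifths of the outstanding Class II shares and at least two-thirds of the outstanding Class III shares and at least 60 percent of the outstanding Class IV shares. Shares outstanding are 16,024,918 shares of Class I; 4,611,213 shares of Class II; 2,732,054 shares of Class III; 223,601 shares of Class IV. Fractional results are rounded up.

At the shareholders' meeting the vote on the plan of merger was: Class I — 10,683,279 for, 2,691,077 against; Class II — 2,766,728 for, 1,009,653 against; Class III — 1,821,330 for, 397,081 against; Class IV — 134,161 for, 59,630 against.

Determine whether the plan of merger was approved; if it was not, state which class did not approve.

Class I: 2/3 of 16024918 = 10683278.67, rounded up to 10683279; 10,683,279 required, 10,683,279 in favor — approved.
Class II: 3/5 of 4611213 = 2766727.80, rounded up to 2766728; 2,766,728 required, 2,766,728 in favor — approved.
Class III: 2/3 of 2732054 = 1821369.33, rounded up to 1821370; 1,821,370 required, 1,821,330 in favor — not approved.
Class IV: 3/5 of 223601 = 134160.60, rounded up to 134161; 134,161 required, 134,161 in favor — approved.

Not approved — the Class III shares did not give the required vote.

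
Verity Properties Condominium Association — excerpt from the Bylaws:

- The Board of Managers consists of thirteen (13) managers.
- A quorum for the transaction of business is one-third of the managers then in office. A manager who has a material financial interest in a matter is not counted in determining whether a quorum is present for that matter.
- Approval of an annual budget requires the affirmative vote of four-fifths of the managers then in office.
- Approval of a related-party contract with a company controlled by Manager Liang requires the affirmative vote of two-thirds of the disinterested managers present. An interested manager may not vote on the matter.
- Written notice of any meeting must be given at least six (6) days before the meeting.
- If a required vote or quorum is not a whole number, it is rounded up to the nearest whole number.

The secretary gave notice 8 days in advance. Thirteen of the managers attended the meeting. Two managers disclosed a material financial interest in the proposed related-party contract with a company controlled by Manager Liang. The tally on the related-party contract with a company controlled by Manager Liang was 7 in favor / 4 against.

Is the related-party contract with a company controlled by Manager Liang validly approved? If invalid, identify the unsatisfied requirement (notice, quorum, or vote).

Notice: 8 days given; 6 required (8 ≥ 6). Satisfied.
Quorum: 13 present, but the 2 interested managers do not count, leaving 11. Quorum is 5. Satisfied.
Vote: the related-party contract with a company controlled by Manager Liang requires two-thirds of the disinterested managers present (13 − 2 = 11). 2/3 of 11 = 7.33, rounded up to 8, so 8 affirmative votes are needed; 7 voted in favor. Not satisfied.

Invalid — vote requirement not satisfied.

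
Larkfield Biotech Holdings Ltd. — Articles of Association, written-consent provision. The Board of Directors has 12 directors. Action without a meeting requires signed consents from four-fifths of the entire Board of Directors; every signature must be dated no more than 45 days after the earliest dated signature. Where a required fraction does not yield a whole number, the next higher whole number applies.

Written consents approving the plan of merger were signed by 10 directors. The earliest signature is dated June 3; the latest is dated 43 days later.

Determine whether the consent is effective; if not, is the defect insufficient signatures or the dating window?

Signatures required: four-fifths of 12 — 4/5 of 12 = 9.60, rounded up to 10, so 10 needed; 10 signed. Sufficient.
Dating window: the latest signature is 43 days after the earliest; the limit is 45 days. Within the window.

Effective — both the signature and dating-window requirements are satisfied.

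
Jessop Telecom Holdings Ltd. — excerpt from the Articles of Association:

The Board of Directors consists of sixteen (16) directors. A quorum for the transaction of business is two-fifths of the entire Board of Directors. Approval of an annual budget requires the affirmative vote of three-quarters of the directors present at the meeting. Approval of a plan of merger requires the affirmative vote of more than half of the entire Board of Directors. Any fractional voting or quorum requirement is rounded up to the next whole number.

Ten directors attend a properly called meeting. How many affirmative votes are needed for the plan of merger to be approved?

The plan of merger requires a majority of the entire Board of Directors (16).
A majority of 16 is 9.

9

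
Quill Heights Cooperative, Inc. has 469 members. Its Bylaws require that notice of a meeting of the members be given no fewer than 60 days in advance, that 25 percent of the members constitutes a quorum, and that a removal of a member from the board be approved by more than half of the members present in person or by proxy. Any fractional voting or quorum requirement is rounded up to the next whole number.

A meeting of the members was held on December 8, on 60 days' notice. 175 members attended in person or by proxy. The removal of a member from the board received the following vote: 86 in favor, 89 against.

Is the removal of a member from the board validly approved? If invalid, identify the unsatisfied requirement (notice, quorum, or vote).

Notice: 60 days given; 60 required. Satisfied.
Quorum: 25% of 469 = 117.25, rounded up to 118; 175 present. Satisfied.
Vote: requires a majority of those present (175); a majority of 175 is 88, so 88 needed; 86 in favor. Not satisfied.

Invalid — vote requirement not satisfied.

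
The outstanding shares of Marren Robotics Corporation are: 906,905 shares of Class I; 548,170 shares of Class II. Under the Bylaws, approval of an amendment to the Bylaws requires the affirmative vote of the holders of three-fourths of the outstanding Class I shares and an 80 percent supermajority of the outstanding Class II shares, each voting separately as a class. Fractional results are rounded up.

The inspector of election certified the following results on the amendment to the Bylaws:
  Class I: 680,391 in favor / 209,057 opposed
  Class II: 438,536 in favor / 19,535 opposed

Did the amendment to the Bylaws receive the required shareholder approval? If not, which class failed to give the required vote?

Approved — every class gave the required vote.

Class I: 3/4 of 906905 = 680178.75, rounded up to 680179; 680,179 required, 680,391 in favor — approved.
Class II: 4/5 of 548170 = 438536; 438,536 required, 438,536 in favor — approved.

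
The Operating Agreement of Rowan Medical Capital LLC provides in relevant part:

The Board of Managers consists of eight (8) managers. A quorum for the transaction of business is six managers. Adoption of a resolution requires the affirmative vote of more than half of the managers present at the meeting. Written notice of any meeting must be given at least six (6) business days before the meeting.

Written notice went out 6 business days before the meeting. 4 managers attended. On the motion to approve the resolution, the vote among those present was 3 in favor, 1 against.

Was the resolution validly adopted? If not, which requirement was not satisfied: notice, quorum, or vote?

Invalid — quorum requirement not satisfied.

Notice: 6 business days given; 6 required (6 ≥ 6). Satisfied.
Quorum: 4 present; quorum is 6. Not satisfied.
Vote: the resolution requires a majority of the managers present (4). A majority of 4 is 3, so 3 affirmative votes are needed; 3 voted in favor. Satisfied. (Moot — without a quorum no business can be validly transacted.)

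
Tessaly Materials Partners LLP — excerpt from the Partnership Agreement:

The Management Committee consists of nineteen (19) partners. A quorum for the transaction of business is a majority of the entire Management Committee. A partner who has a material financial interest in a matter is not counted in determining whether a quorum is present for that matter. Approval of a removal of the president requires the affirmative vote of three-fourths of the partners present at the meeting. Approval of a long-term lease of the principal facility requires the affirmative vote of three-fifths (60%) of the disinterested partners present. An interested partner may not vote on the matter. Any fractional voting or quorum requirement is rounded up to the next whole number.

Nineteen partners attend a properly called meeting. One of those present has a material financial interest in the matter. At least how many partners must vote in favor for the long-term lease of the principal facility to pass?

The long-term lease of the principal facility requires three-fifths of the disinterested partners present (19 − 1 = 18).
3/5 of 18 = 10.80, rounded up to 11.

11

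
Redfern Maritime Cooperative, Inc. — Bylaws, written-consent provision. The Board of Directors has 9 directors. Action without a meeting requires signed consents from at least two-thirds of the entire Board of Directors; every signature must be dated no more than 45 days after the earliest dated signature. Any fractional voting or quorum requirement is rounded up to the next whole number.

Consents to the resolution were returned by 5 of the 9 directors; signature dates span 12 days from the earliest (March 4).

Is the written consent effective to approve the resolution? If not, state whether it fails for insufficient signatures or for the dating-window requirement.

Signatures required: at least two-thirds of 9 — 2/3 of 9 = 6, so 6 needed; 5 signed. Insufficient.
Dating window: the latest signature is 12 days after the earliest; the limit is 45 days. Within the window.

Not effective — insufficient signatures.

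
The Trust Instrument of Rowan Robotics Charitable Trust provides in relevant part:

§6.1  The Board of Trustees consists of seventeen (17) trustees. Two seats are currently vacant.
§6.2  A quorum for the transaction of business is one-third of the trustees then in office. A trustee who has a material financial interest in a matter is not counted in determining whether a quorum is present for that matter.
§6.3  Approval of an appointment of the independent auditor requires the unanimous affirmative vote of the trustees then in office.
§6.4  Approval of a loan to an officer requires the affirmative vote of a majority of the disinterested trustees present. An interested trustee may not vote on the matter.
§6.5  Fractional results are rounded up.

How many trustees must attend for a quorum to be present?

5

1/3 of 15 = 5.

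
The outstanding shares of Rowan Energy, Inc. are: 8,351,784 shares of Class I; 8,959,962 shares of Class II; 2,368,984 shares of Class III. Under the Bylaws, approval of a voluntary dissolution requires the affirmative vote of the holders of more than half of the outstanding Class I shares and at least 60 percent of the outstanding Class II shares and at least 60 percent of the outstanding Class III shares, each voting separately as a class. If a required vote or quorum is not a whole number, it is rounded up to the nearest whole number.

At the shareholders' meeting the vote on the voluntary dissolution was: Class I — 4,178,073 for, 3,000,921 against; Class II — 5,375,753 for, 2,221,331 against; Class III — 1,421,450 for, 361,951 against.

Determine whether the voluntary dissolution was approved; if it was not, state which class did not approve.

Not approved — the Class II shares did not give the required vote.

Class I: a majority of 8351784 is 4175893; 4,175,893 required, 4,178,073 in favor — approved.
Class II: 3/5 of 8959962 = 5375977.20, rounded up to 5375978; 5,375,978 required, 5,375,753 in favor — not approved.
Class III: 3/5 of 2368984 = 1421390.40, rounded up to 1421391; 1,421,391 required, 1,421,450 in favor — approved.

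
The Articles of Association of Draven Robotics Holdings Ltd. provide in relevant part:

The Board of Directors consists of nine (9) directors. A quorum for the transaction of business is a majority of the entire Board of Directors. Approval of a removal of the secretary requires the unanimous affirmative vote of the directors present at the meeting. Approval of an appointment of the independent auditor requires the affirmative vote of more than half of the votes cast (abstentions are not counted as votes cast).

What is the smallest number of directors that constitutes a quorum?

A majority of 9 is 5.

5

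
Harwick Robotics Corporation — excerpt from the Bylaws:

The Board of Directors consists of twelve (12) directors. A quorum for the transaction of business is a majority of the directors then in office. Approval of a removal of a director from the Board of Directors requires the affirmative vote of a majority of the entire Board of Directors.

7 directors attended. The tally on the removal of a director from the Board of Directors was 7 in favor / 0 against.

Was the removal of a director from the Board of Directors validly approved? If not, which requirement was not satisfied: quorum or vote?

Quorum: 7 present; quorum is 7. Satisfied.
Vote: the removal of a director from the Board of Directors requires a majority of the entire Board of Directors (12). A majority of 12 is 7, so 7 affirmative votes are needed; 7 voted in favor. Satisfied.

Valid — all requirements satisfied.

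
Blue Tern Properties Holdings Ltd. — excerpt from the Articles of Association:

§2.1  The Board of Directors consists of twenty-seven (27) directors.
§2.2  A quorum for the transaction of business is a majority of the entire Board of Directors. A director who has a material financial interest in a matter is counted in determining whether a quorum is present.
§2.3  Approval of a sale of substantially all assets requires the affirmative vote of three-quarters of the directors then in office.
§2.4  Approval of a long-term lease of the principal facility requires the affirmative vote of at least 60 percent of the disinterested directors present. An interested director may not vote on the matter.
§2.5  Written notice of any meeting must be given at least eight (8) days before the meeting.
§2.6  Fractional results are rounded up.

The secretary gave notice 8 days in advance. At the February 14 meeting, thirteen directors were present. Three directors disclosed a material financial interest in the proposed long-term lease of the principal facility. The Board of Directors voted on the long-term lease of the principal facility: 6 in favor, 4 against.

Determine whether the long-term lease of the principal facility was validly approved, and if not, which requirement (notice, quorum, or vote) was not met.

Notice: 8 days given; 8 required (8 ≥ 8). Satisfied.
Quorum: 13 present (interested directors count toward quorum); quorum is 14. Not satisfied.
Vote: the long-term lease of the principal facility requires three-fifths of the disinterested directors present (13 − 3 = 10). 3/5 of 10 = 6, so 6 affirmative votes are needed; 6 voted in favor. Satisfied. (Moot — without a quorum no business can be validly transacted.)

Invalid — quorum requirement not satisfied.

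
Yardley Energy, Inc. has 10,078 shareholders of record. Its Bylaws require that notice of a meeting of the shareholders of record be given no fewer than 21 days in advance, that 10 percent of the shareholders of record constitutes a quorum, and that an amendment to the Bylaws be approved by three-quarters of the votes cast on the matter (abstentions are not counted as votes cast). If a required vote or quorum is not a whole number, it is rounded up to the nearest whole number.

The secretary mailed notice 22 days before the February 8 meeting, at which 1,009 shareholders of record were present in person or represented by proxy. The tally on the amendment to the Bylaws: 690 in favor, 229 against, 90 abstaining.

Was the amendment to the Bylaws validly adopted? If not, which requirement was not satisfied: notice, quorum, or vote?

Valid — all requirements satisfied.

Notice: 22 days given; 21 required. Satisfied.
Quorum: 10% of 10,078 = 1,007.80, rounded up to 1,008; 1,009 present. Satisfied.
Vote: requires three-fourths of the votes cast (1,009 − 90 abstaining = 919); 3/4 of 919 = 689.25, rounded up to 690, so 690 needed; 690 in favor. Satisfied.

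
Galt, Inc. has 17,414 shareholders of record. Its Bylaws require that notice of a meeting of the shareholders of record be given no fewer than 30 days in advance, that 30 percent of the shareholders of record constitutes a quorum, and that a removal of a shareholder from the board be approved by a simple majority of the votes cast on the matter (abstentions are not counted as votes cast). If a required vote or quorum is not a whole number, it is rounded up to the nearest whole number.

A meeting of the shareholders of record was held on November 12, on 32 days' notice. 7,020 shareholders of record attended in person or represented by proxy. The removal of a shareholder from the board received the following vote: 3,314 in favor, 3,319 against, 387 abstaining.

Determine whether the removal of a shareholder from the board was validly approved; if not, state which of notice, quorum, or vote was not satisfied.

Notice: 32 days given; 30 required. Satisfied.
Quorum: 30% of 17,414 = 5,224.20, rounded up to 5,225; 7,020 present. Satisfied.
Vote: requires a majority of the votes cast (7,020 − 387 abstaining = 6,633); a majority of 6633 is 3317, so 3,317 needed; 3,314 in favor. Not satisfied.

Invalid — vote requirement not satisfied.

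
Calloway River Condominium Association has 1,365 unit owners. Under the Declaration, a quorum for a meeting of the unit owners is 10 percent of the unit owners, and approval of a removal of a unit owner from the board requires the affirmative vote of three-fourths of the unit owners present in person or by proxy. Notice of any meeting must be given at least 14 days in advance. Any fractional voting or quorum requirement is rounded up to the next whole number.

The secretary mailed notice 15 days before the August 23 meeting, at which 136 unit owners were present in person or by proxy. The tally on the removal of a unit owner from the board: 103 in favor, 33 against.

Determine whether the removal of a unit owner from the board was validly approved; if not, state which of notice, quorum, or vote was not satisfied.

Notice: 15 days given; 14 required. Satisfied.
Quorum: 10% of 1,365 = 136.50, rounded up to 137; 136 present. Not satisfied.
Vote: requires three-fourths of those present (136); 3/4 of 136 = 102, so 102 needed; 103 in favor. Satisfied.

Invalid — quorum requirement not satisfied.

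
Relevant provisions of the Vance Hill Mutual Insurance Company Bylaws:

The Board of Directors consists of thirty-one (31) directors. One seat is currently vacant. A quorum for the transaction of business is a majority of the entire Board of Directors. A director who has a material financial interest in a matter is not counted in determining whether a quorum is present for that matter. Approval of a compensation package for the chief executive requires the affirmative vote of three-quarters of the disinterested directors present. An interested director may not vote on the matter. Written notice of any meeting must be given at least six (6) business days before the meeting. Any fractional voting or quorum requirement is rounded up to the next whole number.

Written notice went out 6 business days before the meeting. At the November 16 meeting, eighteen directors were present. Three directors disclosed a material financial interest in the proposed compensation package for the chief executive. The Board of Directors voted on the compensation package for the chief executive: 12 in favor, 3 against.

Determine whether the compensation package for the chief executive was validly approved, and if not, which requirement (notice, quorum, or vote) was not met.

Notice: 6 business days given; 6 required (6 ≥ 6). Satisfied.
Quorum: 18 present, but the 3 interested directors do not count, leaving 15. Quorum is 16. Not satisfied.
Vote: the compensation package for the chief executive requires three-fourths of the disinterested directors present (18 − 3 = 15). 3/4 of 15 = 11.25, rounded up to 12, so 12 affirmative votes are needed; 12 voted in favor. Satisfied. (Moot — without a quorum no business can be validly transacted.)

Invalid — quorum requirement not satisfied.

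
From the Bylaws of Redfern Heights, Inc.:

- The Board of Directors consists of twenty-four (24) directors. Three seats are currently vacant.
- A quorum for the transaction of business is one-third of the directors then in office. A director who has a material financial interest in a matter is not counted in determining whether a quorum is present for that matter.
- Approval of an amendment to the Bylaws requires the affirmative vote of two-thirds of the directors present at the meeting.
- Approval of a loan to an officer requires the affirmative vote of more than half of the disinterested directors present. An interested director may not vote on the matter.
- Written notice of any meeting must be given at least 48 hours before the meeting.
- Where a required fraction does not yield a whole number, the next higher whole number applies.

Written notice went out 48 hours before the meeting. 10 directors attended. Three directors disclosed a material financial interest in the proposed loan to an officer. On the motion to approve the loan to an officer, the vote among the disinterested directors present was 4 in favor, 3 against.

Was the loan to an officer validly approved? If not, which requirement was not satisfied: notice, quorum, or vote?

Valid — all requirements satisfied.

Notice: 48 hours given; 48 required (48 ≥ 48). Satisfied.
Quorum: 10 present, but the 3 interested directors do not count, leaving 7. Quorum is 7. Satisfied.
Vote: the loan to an officer requires a majority of the disinterested directors present (10 − 3 = 7). A majority of 7 is 4, so 4 affirmative votes are needed; 4 voted in favor. Satisfied.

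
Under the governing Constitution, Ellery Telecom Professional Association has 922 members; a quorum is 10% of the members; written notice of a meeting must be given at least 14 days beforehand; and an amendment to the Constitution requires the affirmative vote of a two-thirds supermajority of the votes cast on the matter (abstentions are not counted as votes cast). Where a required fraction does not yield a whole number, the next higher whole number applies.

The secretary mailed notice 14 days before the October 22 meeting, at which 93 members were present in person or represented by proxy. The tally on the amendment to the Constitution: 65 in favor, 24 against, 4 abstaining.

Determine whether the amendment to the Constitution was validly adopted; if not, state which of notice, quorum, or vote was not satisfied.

Valid — all requirements satisfied.

Notice: 14 days given; 14 required. Satisfied.
Quorum: 10% of 922 = 92.20, rounded up to 93; 93 present. Satisfied.
Vote: requires two-thirds of the votes cast (93 − 4 abstaining = 89); 2/3 of 89 = 59.33, rounded up to 60, so 60 needed; 65 in favor. Satisfied.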